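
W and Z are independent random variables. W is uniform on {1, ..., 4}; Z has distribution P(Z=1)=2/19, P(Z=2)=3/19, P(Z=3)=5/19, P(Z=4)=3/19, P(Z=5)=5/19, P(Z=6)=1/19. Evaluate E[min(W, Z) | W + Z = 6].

2

P(W + Z = 6) = 4/19.
Summing min(W,Z)·P(x,y) over outcomes with W + Z = 6 gives 8/19.
E[min(W, Z) | W + Z = 6] = (8/19) / (4/19) = 2.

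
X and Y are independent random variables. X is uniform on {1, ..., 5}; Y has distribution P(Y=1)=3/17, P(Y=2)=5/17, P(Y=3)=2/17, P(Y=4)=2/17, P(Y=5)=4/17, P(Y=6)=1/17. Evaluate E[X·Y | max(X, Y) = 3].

75/14

P(max(X, Y) = 3) = 14/85.
Summing XY·P(x,y) over outcomes with max(X, Y) = 3 gives 15/17.
E[X·Y | max(X, Y) = 3] = (15/17) / (14/85) = 75/14.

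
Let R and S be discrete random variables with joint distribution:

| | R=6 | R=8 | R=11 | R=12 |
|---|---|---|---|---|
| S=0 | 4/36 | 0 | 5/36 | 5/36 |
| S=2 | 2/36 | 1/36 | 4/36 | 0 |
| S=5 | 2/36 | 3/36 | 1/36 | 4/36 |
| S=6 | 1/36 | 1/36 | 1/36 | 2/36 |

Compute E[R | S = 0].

139/14

P(S = 0) = 7/18.
Summing R·P(R=x,S=y) over the conditioning event gives 139/36.
E[R | S = 0] = (139/36) / (7/18) = 139/14.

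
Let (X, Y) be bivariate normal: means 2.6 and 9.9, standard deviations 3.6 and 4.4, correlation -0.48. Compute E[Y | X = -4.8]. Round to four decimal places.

The regression of Y on X has slope ρ·σ_Y/σ_X and passes through (μ_X, μ_Y).
E[Y | X=-4.8] = 9.9 + (-0.48)·(4.4/3.6)·(-4.8 − (2.6)) = 9.9 + (-0.586667)·(-7.4) = 14.2413.

14.2413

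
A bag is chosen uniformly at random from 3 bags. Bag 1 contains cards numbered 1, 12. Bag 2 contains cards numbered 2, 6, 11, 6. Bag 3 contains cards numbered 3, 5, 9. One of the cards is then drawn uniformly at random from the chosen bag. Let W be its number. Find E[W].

221/36

E[W | bag 1] = (1+12)/2 = 13/2.
E[W | bag 2] = (2+6+11+6)/4 = 25/4.
E[W | bag 3] = (3+5+9)/3 = 17/3.
E[W] = (1/3)·(13/2) + (1/3)·(25/4) + (1/3)·(17/3) = 221/36.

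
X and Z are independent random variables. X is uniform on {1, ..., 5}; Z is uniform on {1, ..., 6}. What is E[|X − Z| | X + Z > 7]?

8/5

Outcomes with X + Z > 7: (2,6), (3,5), (3,6), (4,4), (4,5), (4,6), (5,3), (5,4), (5,5), (5,6), each with probability 1/30.
E[|X − Z| | X + Z > 7] = (4 + 2 + 3 + 0 + 1 + 2 + 2 + 1 + 0 + 1) / 10 = 8/5.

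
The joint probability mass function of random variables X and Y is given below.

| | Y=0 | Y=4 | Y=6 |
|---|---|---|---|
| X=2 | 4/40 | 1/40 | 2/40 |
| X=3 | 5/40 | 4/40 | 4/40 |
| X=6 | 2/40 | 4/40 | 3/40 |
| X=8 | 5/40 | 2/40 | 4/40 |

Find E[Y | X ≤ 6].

90/29

P(X ≤ 6) = 29/40.
Summing Y·P(X=x,Y=y) over the conditioning event gives 9/4.
E[Y | X ≤ 6] = (9/4) / (29/40) = 90/29.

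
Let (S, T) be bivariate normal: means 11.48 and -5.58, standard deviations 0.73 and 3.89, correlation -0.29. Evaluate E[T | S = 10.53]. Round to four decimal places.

-4.1119

The regression of T on S has slope ρ·σ_T/σ_S and passes through (μ_S, μ_T).
E[T | S=10.53] = -5.58 + (-0.29)·(3.89/0.73)·(10.53 − (11.48)) = -5.58 + (-1.54534)·(-0.95) = -4.1119.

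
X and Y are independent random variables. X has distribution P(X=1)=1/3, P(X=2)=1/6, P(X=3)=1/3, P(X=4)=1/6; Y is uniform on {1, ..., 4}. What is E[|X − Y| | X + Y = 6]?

1

P(X + Y = 6) = 1/6.
Summing |X−Y|·P(x,y) over outcomes with X + Y = 6 gives 1/6.
E[|X − Y| | X + Y = 6] = (1/6) / (1/6) = 1.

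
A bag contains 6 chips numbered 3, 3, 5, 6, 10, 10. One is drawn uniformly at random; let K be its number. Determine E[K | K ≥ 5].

P(K ≥ 5) = 2/3.
Σ over the event: 5·1/6 + 6·1/6 + 10·1/3 = 31/6.
E[K | K ≥ 5] = (31/6) / (2/3) = 31/4.

31/4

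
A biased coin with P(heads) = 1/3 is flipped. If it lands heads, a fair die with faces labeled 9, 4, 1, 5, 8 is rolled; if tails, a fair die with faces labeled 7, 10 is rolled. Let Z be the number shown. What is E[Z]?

112/15

E[Z | heads] = (9+4+1+5+8)/5 = 27/5.
E[Z | tails] = (7+10)/2 = 17/2.
E[Z] = (1/3)·(27/5) + (2/3)·(17/2) = 112/15.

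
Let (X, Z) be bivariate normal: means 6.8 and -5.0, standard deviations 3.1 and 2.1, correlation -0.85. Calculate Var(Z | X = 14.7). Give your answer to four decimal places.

1.2238

Var(Z | X=x) = (1 − ρ²)·σ_Z².
Var(Z | X=14.7) = (2.1)²·(1 − (-0.85)²) = 4.41·0.2775 = 1.2238.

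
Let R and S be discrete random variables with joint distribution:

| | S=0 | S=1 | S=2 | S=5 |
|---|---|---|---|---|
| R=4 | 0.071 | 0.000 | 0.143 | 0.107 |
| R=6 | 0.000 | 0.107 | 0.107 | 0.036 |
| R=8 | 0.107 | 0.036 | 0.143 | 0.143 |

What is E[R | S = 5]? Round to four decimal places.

P(S = 5) = 0.286.
Summing R·P(R=x,S=y) over the conditioning event gives 1.788.
E[R | S = 5] = (1.788) / (0.286) = 6.2517.

6.2517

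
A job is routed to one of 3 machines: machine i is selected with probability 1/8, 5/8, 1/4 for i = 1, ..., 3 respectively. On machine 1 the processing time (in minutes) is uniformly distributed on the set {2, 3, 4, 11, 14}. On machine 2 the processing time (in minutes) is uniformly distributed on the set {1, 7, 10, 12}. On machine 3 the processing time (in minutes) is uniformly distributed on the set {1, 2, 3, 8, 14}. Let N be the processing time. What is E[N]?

111/16

E[N | machine 1] = (2+3+4+11+14)/5 = 34/5.
E[N | machine 2] = (1+7+10+12)/4 = 15/2.
E[N | machine 3] = (1+2+3+8+14)/5 = 28/5.
By the law of total expectation,
E[N] = (1/8)·(34/5) + (5/8)·(15/2) + (1/4)·(28/5) = 111/16.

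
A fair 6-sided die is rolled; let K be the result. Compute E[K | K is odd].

Given K is odd, K is equally likely to be any of {1, 3, 5}.
E[K | K is odd] = (1 + 3 + 5) / 3 = 3.

3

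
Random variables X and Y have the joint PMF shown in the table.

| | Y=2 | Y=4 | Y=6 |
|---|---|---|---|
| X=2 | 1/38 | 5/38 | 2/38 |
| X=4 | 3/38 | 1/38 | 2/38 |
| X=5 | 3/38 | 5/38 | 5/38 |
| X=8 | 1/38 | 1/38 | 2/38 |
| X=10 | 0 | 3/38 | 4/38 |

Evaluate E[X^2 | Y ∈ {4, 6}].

203/5

P(Y ∈ {4, 6}) = 15/19.
Summing X^2·P(X=x,Y=y) over the conditioning event gives 609/19.
E[X^2 | Y ∈ {4, 6}] = (609/19) / (15/19) = 203/5.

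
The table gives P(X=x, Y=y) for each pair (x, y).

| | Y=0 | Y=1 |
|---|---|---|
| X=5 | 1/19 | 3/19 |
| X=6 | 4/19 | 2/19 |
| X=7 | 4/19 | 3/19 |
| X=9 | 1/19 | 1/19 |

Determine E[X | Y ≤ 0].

P(Y ≤ 0) = 10/19.
Summing X·P(X=x,Y=y) over the conditioning event gives 66/19.
E[X | Y ≤ 0] = (66/19) / (10/19) = 33/5.

33/5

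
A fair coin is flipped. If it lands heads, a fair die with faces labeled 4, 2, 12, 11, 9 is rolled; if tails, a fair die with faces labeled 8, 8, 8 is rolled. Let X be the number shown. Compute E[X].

39/5

E[X | heads] = (4+2+12+11+9)/5 = 38/5.
E[X | tails] = (8+8+8)/3 = 8.
E[X] = (1/2)·(38/5) + (1/2)·(8) = 39/5.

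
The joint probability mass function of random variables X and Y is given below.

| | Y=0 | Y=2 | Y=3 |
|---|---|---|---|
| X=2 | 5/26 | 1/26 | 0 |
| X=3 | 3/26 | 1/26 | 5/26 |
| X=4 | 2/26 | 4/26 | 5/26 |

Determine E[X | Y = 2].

7/2

P(Y = 2) = 3/13.
Σ X·P over the event = 2·(1/26) + 3·(1/26) + 4·(4/26) = 21/26.
E[X | Y = 2] = (21/26) / (3/13) = 7/2.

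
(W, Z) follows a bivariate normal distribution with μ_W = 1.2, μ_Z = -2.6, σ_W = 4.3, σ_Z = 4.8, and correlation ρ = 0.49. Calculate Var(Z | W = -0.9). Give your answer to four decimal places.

17.5081

Var(Z | W=x) = (1 − ρ²)·σ_Z².
Var(Z | W=-0.9) = (4.8)²·(1 − (0.49)²) = 23.04·0.7599 = 17.5081.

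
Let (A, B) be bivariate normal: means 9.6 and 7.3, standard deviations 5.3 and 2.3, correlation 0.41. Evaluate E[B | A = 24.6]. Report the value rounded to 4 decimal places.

9.9689

For a bivariate normal, E[B | A=x] = μ_B + ρ·(σ_B/σ_A)·(x − μ_A).
E[B | A=24.6] = 7.3 + (0.41)·(2.3/5.3)·(24.6 − (9.6)) = 7.3 + (0.177925)·(15) = 9.9689.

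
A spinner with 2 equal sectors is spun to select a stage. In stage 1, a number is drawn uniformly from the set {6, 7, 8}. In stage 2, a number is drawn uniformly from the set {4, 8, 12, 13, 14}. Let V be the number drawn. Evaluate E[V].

43/5

E[V | stage 1] = (6+7+8)/3 = 7.
E[V | stage 2] = (4+8+12+13+14)/5 = 51/5.
By the law of total expectation,
E[V] = (1/2)·(7) + (1/2)·(51/5) = 43/5.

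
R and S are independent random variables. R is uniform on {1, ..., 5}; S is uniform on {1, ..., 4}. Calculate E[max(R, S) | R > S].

P(R > S) = 1/2.
Summing max(R,S)·P(x,y) over outcomes with R > S gives 2.
E[max(R, S) | R > S] = (2) / (1/2) = 4.

4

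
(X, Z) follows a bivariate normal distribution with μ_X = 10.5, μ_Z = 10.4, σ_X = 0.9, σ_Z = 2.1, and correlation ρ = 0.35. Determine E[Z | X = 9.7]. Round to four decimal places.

For a bivariate normal, E[Z | X=x] = μ_Z + ρ·(σ_Z/σ_X)·(x − μ_X).
E[Z | X=9.7] = 10.4 + (0.35)·(2.1/0.9)·(9.7 − (10.5)) = 10.4 + (0.81667)·(-0.8) = 9.7467.

9.7467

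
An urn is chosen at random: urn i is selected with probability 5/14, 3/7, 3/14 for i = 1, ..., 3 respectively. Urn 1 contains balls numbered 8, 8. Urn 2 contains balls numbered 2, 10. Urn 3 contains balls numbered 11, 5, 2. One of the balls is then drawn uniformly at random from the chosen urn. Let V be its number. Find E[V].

E[V | urn 1] = (8+8)/2 = 8.
E[V | urn 2] = (2+10)/2 = 6.
E[V | urn 3] = (11+5+2)/3 = 6.
By the law of total expectation,
E[V] = (5/14)·(8) + (3/7)·(6) + (3/14)·(6) = 47/7.

47/7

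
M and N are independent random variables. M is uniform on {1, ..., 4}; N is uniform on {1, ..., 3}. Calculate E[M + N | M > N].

Outcomes with M > N: (2,1), (3,1), (3,2), (4,1), (4,2), (4,3), each with probability 1/12.
E[M + N | M > N] = (3 + 4 + 5 + 5 + 6 + 7) / 6 = 5.

5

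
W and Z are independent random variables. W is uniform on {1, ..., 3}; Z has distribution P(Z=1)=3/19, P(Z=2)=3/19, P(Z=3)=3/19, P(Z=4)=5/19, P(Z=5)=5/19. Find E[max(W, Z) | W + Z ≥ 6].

P(W + Z ≥ 6) = 28/57.
Summing max(W,Z)·P(x,y) over outcomes with W + Z ≥ 6 gives 124/57.
E[max(W, Z) | W + Z ≥ 6] = (124/57) / (28/57) = 31/7.

31/7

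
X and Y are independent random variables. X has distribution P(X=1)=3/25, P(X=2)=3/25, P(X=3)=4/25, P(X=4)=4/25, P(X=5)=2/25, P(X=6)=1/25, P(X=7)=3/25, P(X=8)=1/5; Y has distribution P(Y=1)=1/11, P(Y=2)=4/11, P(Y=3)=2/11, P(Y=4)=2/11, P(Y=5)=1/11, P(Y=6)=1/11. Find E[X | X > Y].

P(X > Y) = 167/275.
Summing X·P(x,y) over outcomes with X > Y gives 999/275.
E[X | X > Y] = (999/275) / (167/275) = 999/167.

999/167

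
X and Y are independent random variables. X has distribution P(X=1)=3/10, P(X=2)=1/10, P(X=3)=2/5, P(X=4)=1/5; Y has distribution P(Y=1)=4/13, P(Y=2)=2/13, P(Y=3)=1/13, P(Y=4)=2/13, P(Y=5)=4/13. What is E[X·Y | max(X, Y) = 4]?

144/17

P(max(X, Y) = 4) = 17/65.
Summing XY·P(x,y) over outcomes with max(X, Y) = 4 gives 144/65.
E[X·Y | max(X, Y) = 4] = (144/65) / (17/65) = 144/17.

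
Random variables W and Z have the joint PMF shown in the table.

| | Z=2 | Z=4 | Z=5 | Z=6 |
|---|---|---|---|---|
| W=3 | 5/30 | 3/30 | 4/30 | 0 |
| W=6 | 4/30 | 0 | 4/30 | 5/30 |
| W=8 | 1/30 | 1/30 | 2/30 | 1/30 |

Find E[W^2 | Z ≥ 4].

P(Z ≥ 4) = 2/3.
Σ W^2·P over the event = 9·(3/30) + 9·(4/30) + 36·(4/30) + 36·(5/30) + 64·(1/30) + 64·(2/30) + 64·(1/30) = 643/30.
E[W^2 | Z ≥ 4] = (643/30) / (2/3) = 643/20.

643/20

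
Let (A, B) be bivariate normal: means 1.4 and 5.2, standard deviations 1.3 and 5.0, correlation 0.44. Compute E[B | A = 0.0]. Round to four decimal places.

2.8308

For a bivariate normal, E[B | A=x] = μ_B + ρ·(σ_B/σ_A)·(x − μ_A).
E[B | A=0.0] = 5.2 + (0.44)·(5.0/1.3)·(0.0 − (1.4)) = 5.2 + (1.6923)·(-1.4) = 2.8308.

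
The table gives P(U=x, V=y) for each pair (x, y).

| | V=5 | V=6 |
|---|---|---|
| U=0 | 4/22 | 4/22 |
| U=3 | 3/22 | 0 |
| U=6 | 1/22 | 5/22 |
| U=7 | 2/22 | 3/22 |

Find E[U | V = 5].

P(V = 5) = 5/11.
Σ U·P over the event = 0·(4/22) + 3·(3/22) + 6·(1/22) + 7·(2/22) = 29/22.
E[U | V = 5] = (29/22) / (5/11) = 29/10.

29/10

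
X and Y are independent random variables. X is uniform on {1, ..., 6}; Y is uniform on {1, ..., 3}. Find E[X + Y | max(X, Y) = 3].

24/5

Outcomes with max(X, Y) = 3: (1,3), (2,3), (3,1), (3,2), (3,3), each with probability 1/18.
E[X + Y | max(X, Y) = 3] = (4 + 5 + 4 + 5 + 6) / 5 = 24/5.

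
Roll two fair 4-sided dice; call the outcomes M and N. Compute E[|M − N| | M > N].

5/3

Outcomes with M > N: (2,1), (3,1), (3,2), (4,1), (4,2), (4,3), each with probability 1/16.
E[|M − N| | M > N] = (1 + 2 + 1 + 3 + 2 + 1) / 6 = 5/3.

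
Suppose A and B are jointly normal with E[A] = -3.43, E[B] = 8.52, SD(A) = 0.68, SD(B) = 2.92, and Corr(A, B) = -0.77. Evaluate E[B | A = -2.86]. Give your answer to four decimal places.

E[B | A=x] = μ_B + ρ(σ_B/σ_A)(x − μ_A) for jointly normal variables.
E[B | A=-2.86] = 8.52 + (-0.77)·(2.92/0.68)·(-2.86 − (-3.43)) = 8.52 + (-3.3065)·(0.57) = 6.6353.

6.6353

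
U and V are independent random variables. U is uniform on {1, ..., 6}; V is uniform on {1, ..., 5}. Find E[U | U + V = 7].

4

Outcomes with U + V = 7: (2,5), (3,4), (4,3), (5,2), (6,1), each with probability 1/30.
E[U | U + V = 7] = (2 + 3 + 4 + 5 + 6) / 5 = 4.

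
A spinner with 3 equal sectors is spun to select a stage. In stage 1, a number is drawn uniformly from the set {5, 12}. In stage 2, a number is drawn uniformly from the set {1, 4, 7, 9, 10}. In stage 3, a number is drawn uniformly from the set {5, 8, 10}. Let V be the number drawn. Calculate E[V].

E[V | stage 1] = (5+12)/2 = 17/2.
E[V | stage 2] = (1+4+7+9+10)/5 = 31/5.
E[V | stage 3] = (5+8+10)/3 = 23/3.
E[V] = (1/3)·(17/2) + (1/3)·(31/5) + (1/3)·(23/3) = 671/90.

671/90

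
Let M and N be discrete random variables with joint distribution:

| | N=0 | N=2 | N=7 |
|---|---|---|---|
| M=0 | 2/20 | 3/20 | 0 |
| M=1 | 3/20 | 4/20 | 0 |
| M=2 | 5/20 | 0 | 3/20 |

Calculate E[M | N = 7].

P(N = 7) = 3/20.
Σ M·P over the event = 2·(3/20) = 3/10.
E[M | N = 7] = (3/10) / (3/20) = 2.

2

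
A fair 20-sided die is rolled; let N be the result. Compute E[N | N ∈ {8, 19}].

P(N ∈ {8, 19}) = 1/10.
Σ over the event: 8·1/20 + 19·1/20 = 27/20.
E[N | N ∈ {8, 19}] = (27/20) / (1/10) = 27/2.

27/2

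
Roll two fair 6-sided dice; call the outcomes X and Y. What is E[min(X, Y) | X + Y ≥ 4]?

P(X + Y ≥ 4) = 11/12.
Summing min(X,Y)·P(x,y) over outcomes with X + Y ≥ 4 gives 22/9.
E[min(X, Y) | X + Y ≥ 4] = (22/9) / (11/12) = 8/3.

8/3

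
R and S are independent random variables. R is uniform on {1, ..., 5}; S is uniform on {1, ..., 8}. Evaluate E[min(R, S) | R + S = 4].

4/3

Outcomes with R + S = 4: (1,3), (2,2), (3,1), each with probability 1/40.
E[min(R, S) | R + S = 4] = (1 + 2 + 1) / 3 = 4/3.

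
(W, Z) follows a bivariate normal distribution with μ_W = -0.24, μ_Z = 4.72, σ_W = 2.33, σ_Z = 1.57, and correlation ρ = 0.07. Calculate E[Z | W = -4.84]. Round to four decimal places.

E[Z | W=x] = μ_Z + ρ(σ_Z/σ_W)(x − μ_W) for jointly normal variables.
E[Z | W=-4.84] = 4.72 + (0.07)·(1.57/2.33)·(-4.84 − (-0.24)) = 4.72 + (0.047167)·(-4.6) = 4.5030.

4.5030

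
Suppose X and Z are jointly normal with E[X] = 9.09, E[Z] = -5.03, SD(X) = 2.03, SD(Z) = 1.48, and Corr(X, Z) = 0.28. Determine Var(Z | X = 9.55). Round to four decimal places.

2.0187

The conditional variance in a bivariate normal is σ_Z²(1 − ρ²), independent of x.
Var(Z | X=9.55) = (1.48)²·(1 − (0.28)²) = 2.1904·0.9216 = 2.0187.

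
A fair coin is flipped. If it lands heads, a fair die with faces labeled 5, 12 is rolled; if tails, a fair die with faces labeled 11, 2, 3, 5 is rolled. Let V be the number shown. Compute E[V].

E[V | heads] = (5+12)/2 = 17/2.
E[V | tails] = (11+2+3+5)/4 = 21/4.
E[V] = (1/2)·(17/2) + (1/2)·(21/4) = 55/8.

55/8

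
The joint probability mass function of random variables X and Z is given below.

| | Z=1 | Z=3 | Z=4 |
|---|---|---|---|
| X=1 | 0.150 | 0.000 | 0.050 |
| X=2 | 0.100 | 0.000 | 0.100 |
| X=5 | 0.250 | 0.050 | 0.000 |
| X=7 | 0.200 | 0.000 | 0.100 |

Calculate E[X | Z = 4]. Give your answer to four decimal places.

3.8000

P(Z = 4) = 0.250.
Σ X·P over the event = 1·(0.050) + 2·(0.100) + 7·(0.100) = 0.950.
E[X | Z = 4] = (0.950) / (0.250) = 3.8000.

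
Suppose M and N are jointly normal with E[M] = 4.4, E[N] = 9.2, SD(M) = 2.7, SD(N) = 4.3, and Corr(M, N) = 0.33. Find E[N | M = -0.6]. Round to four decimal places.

6.5722

The regression of N on M has slope ρ·σ_N/σ_M and passes through (μ_M, μ_N).
E[N | M=-0.6] = 9.2 + (0.33)·(4.3/2.7)·(-0.6 − (4.4)) = 9.2 + (0.52556)·(-5) = 6.5722.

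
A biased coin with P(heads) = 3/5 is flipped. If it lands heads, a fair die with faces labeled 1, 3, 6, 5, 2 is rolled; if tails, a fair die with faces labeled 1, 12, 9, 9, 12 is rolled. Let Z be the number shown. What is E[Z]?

137/25

E[Z | heads] = (1+3+6+5+2)/5 = 17/5.
E[Z | tails] = (1+12+9+9+12)/5 = 43/5.
By the law of total expectation,
E[Z] = (3/5)·(17/5) + (2/5)·(43/5) = 137/25.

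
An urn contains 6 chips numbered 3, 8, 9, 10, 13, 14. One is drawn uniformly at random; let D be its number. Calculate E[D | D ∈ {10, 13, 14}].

37/3

P(D ∈ {10, 13, 14}) = 1/2.
Σ over the event: 10·1/6 + 13·1/6 + 14·1/6 = 37/6.
E[D | D ∈ {10, 13, 14}] = (37/6) / (1/2) = 37/3.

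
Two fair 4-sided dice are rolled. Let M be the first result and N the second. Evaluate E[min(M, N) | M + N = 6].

7/3

Outcomes with M + N = 6: (2,4), (3,3), (4,2), each with probability 1/16.
E[min(M, N) | M + N = 6] = (2 + 3 + 2) / 3 = 7/3.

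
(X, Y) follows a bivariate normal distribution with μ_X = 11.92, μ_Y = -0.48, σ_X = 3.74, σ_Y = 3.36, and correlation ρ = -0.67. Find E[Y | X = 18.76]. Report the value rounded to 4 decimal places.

E[Y | X=x] = μ_Y + ρ(σ_Y/σ_X)(x − μ_X) for jointly normal variables.
E[Y | X=18.76] = -0.48 + (-0.67)·(3.36/3.74)·(18.76 − (11.92)) = -0.48 + (-0.60193)·(6.84) = -4.5972.

-4.5972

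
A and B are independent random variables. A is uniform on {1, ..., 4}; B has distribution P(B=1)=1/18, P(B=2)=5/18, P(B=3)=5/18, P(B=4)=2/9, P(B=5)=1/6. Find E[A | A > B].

32/9

P(A > B) = 1/4.
Summing A·P(x,y) over outcomes with A > B gives 8/9.
E[A | A > B] = (8/9) / (1/4) = 32/9.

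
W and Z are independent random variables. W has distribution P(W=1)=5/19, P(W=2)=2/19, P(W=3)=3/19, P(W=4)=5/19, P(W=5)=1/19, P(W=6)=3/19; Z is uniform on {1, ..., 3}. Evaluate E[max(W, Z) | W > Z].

P(W > Z) = 35/57.
Summing max(W,Z)·P(x,y) over outcomes with W > Z gives 151/57.
E[max(W, Z) | W > Z] = (151/57) / (35/57) = 151/35.

151/35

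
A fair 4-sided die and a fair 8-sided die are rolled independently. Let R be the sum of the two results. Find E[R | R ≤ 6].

P(R ≤ 6) = 7/16.
Σ over the event: 2·1/32 + 3·1/16 + 4·3/32 + 5·1/8 + 6·1/8 = 2.
E[R | R ≤ 6] = (2) / (7/16) = 32/7.

32/7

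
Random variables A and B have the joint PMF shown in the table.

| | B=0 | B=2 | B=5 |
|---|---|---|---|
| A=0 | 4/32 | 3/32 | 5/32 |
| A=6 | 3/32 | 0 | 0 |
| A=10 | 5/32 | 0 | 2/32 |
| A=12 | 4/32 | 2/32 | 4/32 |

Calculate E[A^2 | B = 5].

776/11

P(B = 5) = 11/32.
Σ A^2·P over the event = 0·(5/32) + 100·(2/32) + 144·(4/32) = 97/4.
E[A^2 | B = 5] = (97/4) / (11/32) = 776/11.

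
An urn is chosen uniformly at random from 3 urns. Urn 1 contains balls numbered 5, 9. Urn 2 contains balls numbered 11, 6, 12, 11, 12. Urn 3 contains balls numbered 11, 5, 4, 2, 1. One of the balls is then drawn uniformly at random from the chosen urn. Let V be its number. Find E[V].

22/3

E[V | urn 1] = (5+9)/2 = 7.
E[V | urn 2] = (11+6+12+11+12)/5 = 52/5.
E[V | urn 3] = (11+5+4+2+1)/5 = 23/5.
E[V] = (1/3)·(7) + (1/3)·(52/5) + (1/3)·(23/5) = 22/3.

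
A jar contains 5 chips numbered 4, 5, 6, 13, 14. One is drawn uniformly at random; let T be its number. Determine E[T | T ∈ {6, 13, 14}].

P(T ∈ {6, 13, 14}) = 3/5.
Σ over the event: 6·1/5 + 13·1/5 + 14·1/5 = 33/5.
E[T | T ∈ {6, 13, 14}] = (33/5) / (3/5) = 11.

11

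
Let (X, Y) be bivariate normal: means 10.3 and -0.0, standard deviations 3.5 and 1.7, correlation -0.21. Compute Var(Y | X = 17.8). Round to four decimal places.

2.7626

The conditional variance in a bivariate normal is σ_Y²(1 − ρ²), independent of x.
Var(Y | X=17.8) = (1.7)²·(1 − (-0.21)²) = 2.89·0.9559 = 2.7626.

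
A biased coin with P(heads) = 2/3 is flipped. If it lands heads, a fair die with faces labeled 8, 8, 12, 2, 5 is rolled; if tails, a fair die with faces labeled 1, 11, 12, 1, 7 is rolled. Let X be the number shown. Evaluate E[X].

34/5

E[X | heads] = (8+8+12+2+5)/5 = 7.
E[X | tails] = (1+11+12+1+7)/5 = 32/5.
E[X] = (2/3)·(7) + (1/3)·(32/5) = 34/5.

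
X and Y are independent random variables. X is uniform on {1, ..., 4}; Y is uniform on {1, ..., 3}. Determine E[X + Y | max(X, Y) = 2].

10/3

Outcomes with max(X, Y) = 2: (1,2), (2,1), (2,2), each with probability 1/12.
E[X + Y | max(X, Y) = 2] = (3 + 3 + 4) / 3 = 10/3.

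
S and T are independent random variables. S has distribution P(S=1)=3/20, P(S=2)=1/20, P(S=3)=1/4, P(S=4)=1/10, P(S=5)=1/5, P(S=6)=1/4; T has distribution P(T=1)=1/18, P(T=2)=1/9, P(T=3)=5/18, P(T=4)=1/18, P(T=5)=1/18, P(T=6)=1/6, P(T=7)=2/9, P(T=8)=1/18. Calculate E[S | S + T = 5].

P(S + T = 5) = 1/18.
Summing S·P(x,y) over outcomes with S + T = 5 gives 17/120.
E[S | S + T = 5] = (17/120) / (1/18) = 51/20.

51/20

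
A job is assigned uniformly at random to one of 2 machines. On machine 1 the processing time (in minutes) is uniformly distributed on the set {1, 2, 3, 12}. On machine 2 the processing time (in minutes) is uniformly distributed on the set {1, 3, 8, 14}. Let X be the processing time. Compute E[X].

11/2

E[X | machine 1] = (1+2+3+12)/4 = 9/2.
E[X | machine 2] = (1+3+8+14)/4 = 13/2.
E[X] = (1/2)·(9/2) + (1/2)·(13/2) = 11/2.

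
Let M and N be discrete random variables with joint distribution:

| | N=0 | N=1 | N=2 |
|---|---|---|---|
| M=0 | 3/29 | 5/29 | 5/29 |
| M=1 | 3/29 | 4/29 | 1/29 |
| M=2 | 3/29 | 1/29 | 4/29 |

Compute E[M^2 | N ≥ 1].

5/4

P(N ≥ 1) = 20/29.
Σ M^2·P over the event = 0·(5/29) + 0·(5/29) + 1·(4/29) + 1·(1/29) + 4·(1/29) + 4·(4/29) = 25/29.
E[M^2 | N ≥ 1] = (25/29) / (20/29) = 5/4.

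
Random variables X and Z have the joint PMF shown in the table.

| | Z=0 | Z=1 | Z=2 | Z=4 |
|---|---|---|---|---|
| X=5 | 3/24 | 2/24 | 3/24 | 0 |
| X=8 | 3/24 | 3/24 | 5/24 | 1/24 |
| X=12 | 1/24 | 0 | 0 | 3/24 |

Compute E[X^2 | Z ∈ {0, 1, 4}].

1149/16

P(Z ∈ {0, 1, 4}) = 2/3.
Σ X^2·P over the event = 25·(3/24) + 25·(2/24) + 64·(3/24) + 64·(3/24) + 64·(1/24) + 144·(1/24) + 144·(3/24) = 383/8.
E[X^2 | Z ∈ {0, 1, 4}] = (383/8) / (2/3) = 1149/16.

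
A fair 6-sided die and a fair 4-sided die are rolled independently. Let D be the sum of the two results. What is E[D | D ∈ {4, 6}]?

36/7

P(D ∈ {4, 6}) = 7/24.
Σ over the event: 4·1/8 + 6·1/6 = 3/2.
E[D | D ∈ {4, 6}] = (3/2) / (7/24) = 36/7.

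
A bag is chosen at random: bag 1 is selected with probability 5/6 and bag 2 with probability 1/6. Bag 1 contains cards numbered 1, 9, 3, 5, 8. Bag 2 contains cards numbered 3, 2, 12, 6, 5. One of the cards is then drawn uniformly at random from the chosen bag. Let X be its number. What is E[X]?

79/15

E[X | bag 1] = (1+9+3+5+8)/5 = 26/5.
E[X | bag 2] = (3+2+12+6+5)/5 = 28/5.
E[X] = (5/6)·(26/5) + (1/6)·(28/5) = 79/15.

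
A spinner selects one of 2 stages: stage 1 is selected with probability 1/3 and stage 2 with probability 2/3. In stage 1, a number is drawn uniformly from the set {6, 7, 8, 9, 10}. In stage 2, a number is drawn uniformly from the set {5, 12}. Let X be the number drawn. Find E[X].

25/3

E[X | stage 1] = (6+7+8+9+10)/5 = 8.
E[X | stage 2] = (5+12)/2 = 17/2.
By the law of total expectation,
E[X] = (1/3)·(8) + (2/3)·(17/2) = 25/3.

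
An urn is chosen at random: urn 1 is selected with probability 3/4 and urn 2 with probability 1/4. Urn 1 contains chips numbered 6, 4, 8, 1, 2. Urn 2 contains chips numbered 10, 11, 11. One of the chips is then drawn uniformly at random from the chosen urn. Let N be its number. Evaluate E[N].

E[N | urn 1] = (6+4+8+1+2)/5 = 21/5.
E[N | urn 2] = (10+11+11)/3 = 32/3.
E[N] = (3/4)·(21/5) + (1/4)·(32/3) = 349/60.

349/60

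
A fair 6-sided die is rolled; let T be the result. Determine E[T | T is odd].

Given T is odd, T is equally likely to be any of {1, 3, 5}.
E[T | T is odd] = (1 + 3 + 5) / 3 = 3.

3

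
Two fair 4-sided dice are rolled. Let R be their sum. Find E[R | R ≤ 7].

24/5

P(R ≤ 7) = 15/16.
Σ over the event: 2·1/16 + 3·1/8 + 4·3/16 + 5·1/4 + 6·3/16 + 7·1/8 = 9/2.
E[R | R ≤ 7] = (9/2) / (15/16) = 24/5.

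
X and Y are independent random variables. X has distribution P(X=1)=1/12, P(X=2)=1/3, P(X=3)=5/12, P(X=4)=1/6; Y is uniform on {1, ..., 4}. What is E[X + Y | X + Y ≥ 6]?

131/20

P(X + Y ≥ 6) = 5/12.
Summing (X+Y)·P(x,y) over outcomes with X + Y ≥ 6 gives 131/48.
E[X + Y | X + Y ≥ 6] = (131/48) / (5/12) = 131/20.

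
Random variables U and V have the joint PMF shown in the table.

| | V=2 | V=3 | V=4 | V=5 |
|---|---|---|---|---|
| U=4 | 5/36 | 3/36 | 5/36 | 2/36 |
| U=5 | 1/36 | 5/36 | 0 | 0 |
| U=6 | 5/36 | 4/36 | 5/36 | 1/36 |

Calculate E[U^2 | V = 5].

68/3

P(V = 5) = 1/12.
Σ U^2·P over the event = 16·(2/36) + 36·(1/36) = 17/9.
E[U^2 | V = 5] = (17/9) / (1/12) = 68/3.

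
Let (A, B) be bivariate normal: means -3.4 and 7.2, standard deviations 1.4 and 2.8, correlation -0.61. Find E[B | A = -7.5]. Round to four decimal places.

12.2020

For a bivariate normal, E[B | A=x] = μ_B + ρ·(σ_B/σ_A)·(x − μ_A).
E[B | A=-7.5] = 7.2 + (-0.61)·(2.8/1.4)·(-7.5 − (-3.4)) = 7.2 + (-1.22)·(-4.1) = 12.2020.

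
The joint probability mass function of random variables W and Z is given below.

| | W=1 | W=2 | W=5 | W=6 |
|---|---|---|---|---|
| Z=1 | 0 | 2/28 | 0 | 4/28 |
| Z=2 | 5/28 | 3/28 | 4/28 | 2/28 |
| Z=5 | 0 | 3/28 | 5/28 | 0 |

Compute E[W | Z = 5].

P(Z = 5) = 2/7.
Σ W·P over the event = 2·(3/28) + 5·(5/28) = 31/28.
E[W | Z = 5] = (31/28) / (2/7) = 31/8.

31/8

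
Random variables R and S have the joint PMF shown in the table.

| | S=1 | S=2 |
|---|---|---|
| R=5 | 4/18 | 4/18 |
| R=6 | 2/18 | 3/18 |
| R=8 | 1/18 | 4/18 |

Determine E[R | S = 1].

40/7

P(S = 1) = 7/18.
Summing R·P(R=x,S=y) over the conditioning event gives 20/9.
E[R | S = 1] = (20/9) / (7/18) = 40/7.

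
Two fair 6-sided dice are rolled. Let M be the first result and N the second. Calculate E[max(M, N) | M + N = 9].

11/2

Outcomes with M + N = 9: (3,6), (4,5), (5,4), (6,3), each with probability 1/36.
E[max(M, N) | M + N = 9] = (6 + 5 + 5 + 6) / 4 = 11/2.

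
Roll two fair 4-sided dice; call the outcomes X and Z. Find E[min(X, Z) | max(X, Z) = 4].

16/7

P(max(X, Z) = 4) = 7/16.
Summing min(X,Z)·P(x,y) over outcomes with max(X, Z) = 4 gives 1.
E[min(X, Z) | max(X, Z) = 4] = (1) / (7/16) = 16/7.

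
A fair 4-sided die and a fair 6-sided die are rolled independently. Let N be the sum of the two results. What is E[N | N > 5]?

P(N > 5) = 7/12.
Σ over the event: 6·1/6 + 7·1/6 + 8·1/8 + 9·1/12 + 10·1/24 = 13/3.
E[N | N > 5] = (13/3) / (7/12) = 52/7.

52/7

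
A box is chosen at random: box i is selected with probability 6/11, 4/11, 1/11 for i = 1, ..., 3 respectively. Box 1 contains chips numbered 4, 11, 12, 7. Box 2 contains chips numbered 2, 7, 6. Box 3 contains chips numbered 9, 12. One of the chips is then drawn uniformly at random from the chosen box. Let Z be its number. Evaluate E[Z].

163/22

E[Z | box 1] = (4+11+12+7)/4 = 17/2.
E[Z | box 2] = (2+7+6)/3 = 5.
E[Z | box 3] = (9+12)/2 = 21/2.
E[Z] = (6/11)·(17/2) + (4/11)·(5) + (1/11)·(21/2) = 163/22.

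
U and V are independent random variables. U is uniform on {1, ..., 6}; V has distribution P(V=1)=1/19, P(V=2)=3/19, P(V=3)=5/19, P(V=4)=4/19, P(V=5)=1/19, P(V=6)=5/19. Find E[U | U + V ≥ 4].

393/109

P(U + V ≥ 4) = 109/114.
Summing U·P(x,y) over outcomes with U + V ≥ 4 gives 131/38.
E[U | U + V ≥ 4] = (131/38) / (109/114) = 393/109.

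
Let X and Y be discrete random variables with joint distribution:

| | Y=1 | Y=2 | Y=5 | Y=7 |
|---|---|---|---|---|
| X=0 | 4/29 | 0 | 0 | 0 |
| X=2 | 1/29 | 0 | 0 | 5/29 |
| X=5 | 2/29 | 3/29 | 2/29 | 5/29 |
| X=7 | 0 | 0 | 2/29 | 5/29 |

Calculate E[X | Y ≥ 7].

P(Y ≥ 7) = 15/29.
Σ X·P over the event = 2·(5/29) + 5·(5/29) + 7·(5/29) = 70/29.
E[X | Y ≥ 7] = (70/29) / (15/29) = 14/3.

14/3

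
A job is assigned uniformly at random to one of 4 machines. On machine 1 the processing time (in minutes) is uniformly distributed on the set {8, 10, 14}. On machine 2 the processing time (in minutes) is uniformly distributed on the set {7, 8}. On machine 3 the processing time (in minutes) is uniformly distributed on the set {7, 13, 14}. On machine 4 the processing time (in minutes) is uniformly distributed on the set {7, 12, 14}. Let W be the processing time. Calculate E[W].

E[W | machine 1] = (8+10+14)/3 = 32/3.
E[W | machine 2] = (7+8)/2 = 15/2.
E[W | machine 3] = (7+13+14)/3 = 34/3.
E[W | machine 4] = (7+12+14)/3 = 11.
E[W] = (1/4)·(32/3) + (1/4)·(15/2) + (1/4)·(34/3) + (1/4)·(11) = 81/8.

81/8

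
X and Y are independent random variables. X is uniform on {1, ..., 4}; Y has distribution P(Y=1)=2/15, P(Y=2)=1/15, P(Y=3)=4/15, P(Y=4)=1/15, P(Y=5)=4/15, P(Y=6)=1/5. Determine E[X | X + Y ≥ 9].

37/10

P(X + Y ≥ 9) = 1/6.
Summing X·P(x,y) over outcomes with X + Y ≥ 9 gives 37/60.
E[X | X + Y ≥ 9] = (37/60) / (1/6) = 37/10.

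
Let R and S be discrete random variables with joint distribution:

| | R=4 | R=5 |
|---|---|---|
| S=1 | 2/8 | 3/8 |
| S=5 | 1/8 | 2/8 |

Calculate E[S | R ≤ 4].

P(R ≤ 4) = 3/8.
Σ S·P over the event = 1·(2/8) + 5·(1/8) = 7/8.
E[S | R ≤ 4] = (7/8) / (3/8) = 7/3.

7/3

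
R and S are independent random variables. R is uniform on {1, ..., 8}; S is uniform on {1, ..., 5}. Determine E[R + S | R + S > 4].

140/17

P(R + S > 4) = 17/20.
Summing (R+S)·P(x,y) over outcomes with R + S > 4 gives 7.
E[R + S | R + S > 4] = (7) / (17/20) = 140/17.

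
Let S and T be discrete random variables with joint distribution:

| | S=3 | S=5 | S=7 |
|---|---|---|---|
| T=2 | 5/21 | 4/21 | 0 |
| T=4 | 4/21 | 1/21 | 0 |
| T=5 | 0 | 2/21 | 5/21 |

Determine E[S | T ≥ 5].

45/7

P(T ≥ 5) = 1/3.
Σ S·P over the event = 5·(2/21) + 7·(5/21) = 15/7.
E[S | T ≥ 5] = (15/7) / (1/3) = 45/7.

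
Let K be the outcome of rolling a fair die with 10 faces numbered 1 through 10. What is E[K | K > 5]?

8

Given K > 5, K is equally likely to be any of {6, 7, 8, 9, 10}.
E[K | K > 5] = (6 + 7 + 8 + 9 + 10) / 5 = 8.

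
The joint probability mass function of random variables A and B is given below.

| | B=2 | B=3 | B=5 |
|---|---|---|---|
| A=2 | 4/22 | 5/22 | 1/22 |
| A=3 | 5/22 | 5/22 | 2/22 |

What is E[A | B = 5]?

P(B = 5) = 3/22.
Σ A·P over the event = 2·(1/22) + 3·(2/22) = 4/11.
E[A | B = 5] = (4/11) / (3/22) = 8/3.

8/3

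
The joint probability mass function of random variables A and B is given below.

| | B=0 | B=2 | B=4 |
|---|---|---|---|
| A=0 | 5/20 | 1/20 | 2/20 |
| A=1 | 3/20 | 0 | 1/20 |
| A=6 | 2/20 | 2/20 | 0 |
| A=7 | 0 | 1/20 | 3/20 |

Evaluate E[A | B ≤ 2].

P(B ≤ 2) = 7/10.
Σ A·P over the event = 0·(5/20) + 0·(1/20) + 1·(3/20) + 6·(2/20) + 6·(2/20) + 7·(1/20) = 17/10.
E[A | B ≤ 2] = (17/10) / (7/10) = 17/7.

17/7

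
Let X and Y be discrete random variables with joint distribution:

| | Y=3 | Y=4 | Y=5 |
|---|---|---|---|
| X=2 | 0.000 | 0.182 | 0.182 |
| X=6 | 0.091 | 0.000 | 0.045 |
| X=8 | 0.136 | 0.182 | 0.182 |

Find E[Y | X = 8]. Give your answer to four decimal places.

4.0920

P(X = 8) = 0.500.
Σ Y·P over the event = 3·(0.136) + 4·(0.182) + 5·(0.182) = 2.046.
E[Y | X = 8] = (2.046) / (0.500) = 4.0920.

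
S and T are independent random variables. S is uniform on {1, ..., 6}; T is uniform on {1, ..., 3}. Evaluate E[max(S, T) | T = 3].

Outcomes with T = 3: (1,3), (2,3), (3,3), (4,3), (5,3), (6,3), each with probability 1/18.
E[max(S, T) | T = 3] = (3 + 3 + 3 + 4 + 5 + 6) / 6 = 4.

4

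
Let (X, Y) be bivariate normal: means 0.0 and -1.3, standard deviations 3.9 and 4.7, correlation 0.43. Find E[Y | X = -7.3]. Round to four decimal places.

-5.0829

E[Y | X=x] = μ_Y + ρ(σ_Y/σ_X)(x − μ_X) for jointly normal variables.
E[Y | X=-7.3] = -1.3 + (0.43)·(4.7/3.9)·(-7.3 − (0.0)) = -1.3 + (0.51821)·(-7.3) = -5.0829.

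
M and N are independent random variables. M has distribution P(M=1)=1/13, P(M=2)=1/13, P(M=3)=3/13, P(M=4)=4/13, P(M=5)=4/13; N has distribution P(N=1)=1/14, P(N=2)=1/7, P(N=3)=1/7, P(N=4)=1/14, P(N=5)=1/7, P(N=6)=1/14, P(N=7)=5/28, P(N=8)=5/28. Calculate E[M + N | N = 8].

152/13

P(N = 8) = 5/28.
Summing (M+N)·P(x,y) over outcomes with N = 8 gives 190/91.
E[M + N | N = 8] = (190/91) / (5/28) = 152/13.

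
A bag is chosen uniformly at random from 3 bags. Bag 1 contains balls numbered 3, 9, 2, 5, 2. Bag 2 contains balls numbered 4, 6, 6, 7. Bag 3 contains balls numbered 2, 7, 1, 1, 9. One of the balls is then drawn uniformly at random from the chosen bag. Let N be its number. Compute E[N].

93/20

E[N | bag 1] = (3+9+2+5+2)/5 = 21/5.
E[N | bag 2] = (4+6+6+7)/4 = 23/4.
E[N | bag 3] = (2+7+1+1+9)/5 = 4.
By the law of total expectation,
E[N] = (1/3)·(21/5) + (1/3)·(23/4) + (1/3)·(4) = 93/20.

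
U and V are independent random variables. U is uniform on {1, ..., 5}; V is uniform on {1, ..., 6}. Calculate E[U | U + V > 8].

13/3

Outcomes with U + V > 8: (3,6), (4,5), (4,6), (5,4), (5,5), (5,6), each with probability 1/30.
E[U | U + V > 8] = (3 + 4 + 4 + 5 + 5 + 5) / 6 = 13/3.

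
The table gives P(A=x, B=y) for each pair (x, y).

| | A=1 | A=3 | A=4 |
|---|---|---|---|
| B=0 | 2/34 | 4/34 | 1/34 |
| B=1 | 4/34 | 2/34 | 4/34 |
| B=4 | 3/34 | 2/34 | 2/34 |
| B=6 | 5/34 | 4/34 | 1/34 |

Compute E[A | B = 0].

18/7

P(B = 0) = 7/34.
Σ A·P over the event = 1·(2/34) + 3·(4/34) + 4·(1/34) = 9/17.
E[A | B = 0] = (9/17) / (7/34) = 18/7.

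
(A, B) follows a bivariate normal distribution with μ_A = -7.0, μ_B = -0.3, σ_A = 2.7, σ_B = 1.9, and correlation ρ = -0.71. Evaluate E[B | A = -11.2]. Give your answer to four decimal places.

E[B | A=x] = μ_B + ρ(σ_B/σ_A)(x − μ_A) for jointly normal variables.
E[B | A=-11.2] = -0.3 + (-0.71)·(1.9/2.7)·(-11.2 − (-7.0)) = -0.3 + (-0.49963)·(-4.2) = 1.7984.

1.7984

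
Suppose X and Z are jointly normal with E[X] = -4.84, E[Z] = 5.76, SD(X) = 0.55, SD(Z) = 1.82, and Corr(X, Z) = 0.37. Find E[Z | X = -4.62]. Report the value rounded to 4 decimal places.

6.0294

For a bivariate normal, E[Z | X=x] = μ_Z + ρ·(σ_Z/σ_X)·(x − μ_X).
E[Z | X=-4.62] = 5.76 + (0.37)·(1.82/0.55)·(-4.62 − (-4.84)) = 5.76 + (1.2244)·(0.22) = 6.0294.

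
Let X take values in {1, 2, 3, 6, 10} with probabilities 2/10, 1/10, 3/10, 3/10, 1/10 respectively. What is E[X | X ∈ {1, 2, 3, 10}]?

23/7

P(X ∈ {1, 2, 3, 10}) = 7/10.
Σ over the event: 1·1/5 + 2·1/10 + 3·3/10 + 10·1/10 = 23/10.
E[X | X ∈ {1, 2, 3, 10}] = (23/10) / (7/10) = 23/7.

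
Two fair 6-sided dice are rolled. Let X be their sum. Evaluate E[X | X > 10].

34/3

P(X > 10) = 1/12.
Σ over the event: 11·1/18 + 12·1/36 = 17/18.
E[X | X > 10] = (17/18) / (1/12) = 34/3.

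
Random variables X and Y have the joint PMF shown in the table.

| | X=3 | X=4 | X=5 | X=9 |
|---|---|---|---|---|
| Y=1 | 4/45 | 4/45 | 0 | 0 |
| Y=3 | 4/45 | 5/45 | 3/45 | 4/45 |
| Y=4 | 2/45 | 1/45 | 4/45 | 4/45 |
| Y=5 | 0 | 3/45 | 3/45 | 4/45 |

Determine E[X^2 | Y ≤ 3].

205/8

P(Y ≤ 3) = 8/15.
Σ X^2·P over the event = 9·(4/45) + 9·(4/45) + 16·(4/45) + 16·(5/45) + 25·(3/45) + 81·(4/45) = 41/3.
E[X^2 | Y ≤ 3] = (41/3) / (8/15) = 205/8.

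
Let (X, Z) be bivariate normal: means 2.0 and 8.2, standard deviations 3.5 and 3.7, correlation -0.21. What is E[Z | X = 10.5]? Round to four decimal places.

6.3130

E[Z | X=x] = μ_Z + ρ(σ_Z/σ_X)(x − μ_X) for jointly normal variables.
E[Z | X=10.5] = 8.2 + (-0.21)·(3.7/3.5)·(10.5 − (2.0)) = 8.2 + (-0.222)·(8.5) = 6.3130.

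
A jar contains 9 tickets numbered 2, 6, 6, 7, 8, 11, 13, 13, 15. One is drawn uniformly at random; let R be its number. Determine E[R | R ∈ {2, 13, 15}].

43/4

P(R ∈ {2, 13, 15}) = 4/9.
Σ over the event: 2·1/9 + 13·2/9 + 15·1/9 = 43/9.
E[R | R ∈ {2, 13, 15}] = (43/9) / (4/9) = 43/4.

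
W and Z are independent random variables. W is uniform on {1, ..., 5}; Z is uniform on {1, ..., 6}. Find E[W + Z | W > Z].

Outcomes with W > Z: (2,1), (3,1), (3,2), (4,1), (4,2), (4,3), (5,1), (5,2), (5,3), (5,4), each with probability 1/30.
E[W + Z | W > Z] = (3 + 4 + 5 + 5 + 6 + 7 + 6 + 7 + 8 + 9) / 10 = 6.

6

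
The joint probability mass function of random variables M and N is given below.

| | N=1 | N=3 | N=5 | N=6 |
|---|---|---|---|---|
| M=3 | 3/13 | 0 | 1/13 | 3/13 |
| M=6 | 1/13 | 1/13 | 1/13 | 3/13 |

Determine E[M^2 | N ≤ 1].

P(N ≤ 1) = 4/13.
Σ M^2·P over the event = 9·(3/13) + 36·(1/13) = 63/13.
E[M^2 | N ≤ 1] = (63/13) / (4/13) = 63/4.

63/4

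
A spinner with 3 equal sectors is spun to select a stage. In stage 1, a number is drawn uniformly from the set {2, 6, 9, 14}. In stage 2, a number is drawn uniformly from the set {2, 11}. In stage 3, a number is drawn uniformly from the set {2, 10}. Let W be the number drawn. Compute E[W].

27/4

E[W | stage 1] = (2+6+9+14)/4 = 31/4.
E[W | stage 2] = (2+11)/2 = 13/2.
E[W | stage 3] = (2+10)/2 = 6.
E[W] = (1/3)·(31/4) + (1/3)·(13/2) + (1/3)·(6) = 27/4.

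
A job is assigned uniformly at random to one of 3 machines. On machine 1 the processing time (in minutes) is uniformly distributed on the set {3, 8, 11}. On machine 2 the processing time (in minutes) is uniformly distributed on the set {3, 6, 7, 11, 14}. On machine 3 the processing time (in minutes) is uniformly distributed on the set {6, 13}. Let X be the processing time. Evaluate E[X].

751/90

E[X | machine 1] = (3+8+11)/3 = 22/3.
E[X | machine 2] = (3+6+7+11+14)/5 = 41/5.
E[X | machine 3] = (6+13)/2 = 19/2.
By the law of total expectation,
E[X] = (1/3)·(22/3) + (1/3)·(41/5) + (1/3)·(19/2) = 751/90.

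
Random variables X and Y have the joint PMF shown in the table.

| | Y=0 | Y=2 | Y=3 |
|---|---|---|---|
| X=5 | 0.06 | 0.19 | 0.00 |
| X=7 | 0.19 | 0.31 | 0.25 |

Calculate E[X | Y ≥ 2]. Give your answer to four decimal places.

P(Y ≥ 2) = 0.75.
Σ X·P over the event = 5·(0.19) + 7·(0.31) + 7·(0.25) = 4.87.
E[X | Y ≥ 2] = (4.87) / (0.75) = 6.4933.

6.4933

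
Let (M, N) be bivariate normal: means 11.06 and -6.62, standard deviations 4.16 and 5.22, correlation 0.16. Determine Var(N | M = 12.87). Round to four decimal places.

For a bivariate normal, Var(N | M=x) = σ_N²(1 − ρ²).
Var(N | M=12.87) = (5.22)²·(1 − (0.16)²) = 27.2484·0.9744 = 26.5508.

26.5508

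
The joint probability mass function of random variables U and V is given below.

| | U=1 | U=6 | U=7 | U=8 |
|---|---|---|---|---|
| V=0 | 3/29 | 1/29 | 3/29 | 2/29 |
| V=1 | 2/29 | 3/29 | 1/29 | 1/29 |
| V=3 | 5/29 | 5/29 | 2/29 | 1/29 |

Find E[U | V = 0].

P(V = 0) = 9/29.
Σ U·P over the event = 1·(3/29) + 6·(1/29) + 7·(3/29) + 8·(2/29) = 46/29.
E[U | V = 0] = (46/29) / (9/29) = 46/9.

46/9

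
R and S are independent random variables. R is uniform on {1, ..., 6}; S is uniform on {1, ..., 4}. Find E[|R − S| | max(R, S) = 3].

Outcomes with max(R, S) = 3: (1,3), (2,3), (3,1), (3,2), (3,3), each with probability 1/24.
E[|R − S| | max(R, S) = 3] = (2 + 1 + 2 + 1 + 0) / 5 = 6/5.

6/5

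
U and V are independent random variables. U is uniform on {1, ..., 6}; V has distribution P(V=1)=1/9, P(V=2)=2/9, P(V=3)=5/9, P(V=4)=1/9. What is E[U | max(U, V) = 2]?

8/5

P(max(U, V) = 2) = 5/54.
Summing U·P(x,y) over outcomes with max(U, V) = 2 gives 4/27.
E[U | max(U, V) = 2] = (4/27) / (5/54) = 8/5.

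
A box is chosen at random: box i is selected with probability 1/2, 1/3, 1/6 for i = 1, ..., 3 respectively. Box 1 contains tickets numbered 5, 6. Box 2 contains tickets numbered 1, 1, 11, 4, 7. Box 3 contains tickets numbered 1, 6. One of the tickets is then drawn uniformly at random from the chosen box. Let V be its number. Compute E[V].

74/15

E[V | box 1] = (5+6)/2 = 11/2.
E[V | box 2] = (1+1+11+4+7)/5 = 24/5.
E[V | box 3] = (1+6)/2 = 7/2.
By the law of total expectation,
E[V] = (1/2)·(11/2) + (1/3)·(24/5) + (1/6)·(7/2) = 74/15.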